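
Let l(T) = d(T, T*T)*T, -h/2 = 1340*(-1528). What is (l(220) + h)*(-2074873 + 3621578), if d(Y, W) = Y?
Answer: 6408679365200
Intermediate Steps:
h = 4095040 (h = -2680*(-1528) = -2*(-2047520) = 4095040)
l(T) = T² (l(T) = T*T = T²)
(l(220) + h)*(-2074873 + 3621578) = (220² + 4095040)*(-2074873 + 3621578) = (48400 + 4095040)*1546705 = 4143440*1546705 = 6408679365200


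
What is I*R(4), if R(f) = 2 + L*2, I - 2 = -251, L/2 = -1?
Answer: 498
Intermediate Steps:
L = -2 (L = 2*(-1) = -2)
I = -249 (I = 2 - 251 = -249)
R(f) = -2 (R(f) = 2 - 2*2 = 2 - 4 = -2)
I*R(4) = -249*(-2) = 498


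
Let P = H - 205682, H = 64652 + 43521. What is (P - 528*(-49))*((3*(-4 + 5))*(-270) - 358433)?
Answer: 25735090791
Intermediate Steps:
H = 108173
P = -97509 (P = 108173 - 205682 = -97509)
(P - 528*(-49))*((3*(-4 + 5))*(-270) - 358433) = (-97509 - 528*(-49))*((3*(-4 + 5))*(-270) - 358433) = (-97509 + 25872)*((3*1)*(-270) - 358433) = -71637*(3*(-270) - 358433) = -71637*(-810 - 358433) = -71637*(-359243) = 25735090791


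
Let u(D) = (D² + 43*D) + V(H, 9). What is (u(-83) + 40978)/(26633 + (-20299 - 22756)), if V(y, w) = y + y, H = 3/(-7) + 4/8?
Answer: -310087/114954 ≈ -2.6975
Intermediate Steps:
H = 1/14 (H = 3*(-⅐) + 4*(⅛) = -3/7 + ½ = 1/14 ≈ 0.071429)
V(y, w) = 2*y
u(D) = ⅐ + D² + 43*D (u(D) = (D² + 43*D) + 2*(1/14) = (D² + 43*D) + ⅐ = ⅐ + D² + 43*D)
(u(-83) + 40978)/(26633 + (-20299 - 22756)) = ((⅐ + (-83)² + 43*(-83)) + 40978)/(26633 + (-20299 - 22756)) = ((⅐ + 6889 - 3569) + 40978)/(26633 - 43055) = (23241/7 + 40978)/(-16422) = (310087/7)*(-1/16422) = -310087/114954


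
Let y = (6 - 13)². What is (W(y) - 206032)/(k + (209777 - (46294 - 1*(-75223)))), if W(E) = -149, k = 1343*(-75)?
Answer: 22909/1385 ≈ 16.541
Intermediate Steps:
k = -100725
y = 49 (y = (-7)² = 49)
(W(y) - 206032)/(k + (209777 - (46294 - 1*(-75223)))) = (-149 - 206032)/(-100725 + (209777 - (46294 - 1*(-75223)))) = -206181/(-100725 + (209777 - (46294 + 75223))) = -206181/(-100725 + (209777 - 1*121517)) = -206181/(-100725 + (209777 - 121517)) = -206181/(-100725 + 88260) = -206181/(-12465) = -206181*(-1/12465) = 22909/1385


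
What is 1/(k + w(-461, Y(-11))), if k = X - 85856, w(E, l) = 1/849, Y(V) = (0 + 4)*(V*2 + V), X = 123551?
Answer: 849/32003056 ≈ 2.6529e-5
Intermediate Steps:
Y(V) = 12*V (Y(V) = 4*(2*V + V) = 4*(3*V) = 12*V)
w(E, l) = 1/849
k = 37695 (k = 123551 - 85856 = 37695)
1/(k + w(-461, Y(-11))) = 1/(37695 + 1/849) = 1/(32003056/849) = 849/32003056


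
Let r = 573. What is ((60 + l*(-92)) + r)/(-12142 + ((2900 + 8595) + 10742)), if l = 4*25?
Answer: -8567/10095 ≈ -0.84864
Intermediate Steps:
l = 100
((60 + l*(-92)) + r)/(-12142 + ((2900 + 8595) + 10742)) = ((60 + 100*(-92)) + 573)/(-12142 + ((2900 + 8595) + 10742)) = ((60 - 9200) + 573)/(-12142 + (11495 + 10742)) = (-9140 + 573)/(-12142 + 22237) = -8567/10095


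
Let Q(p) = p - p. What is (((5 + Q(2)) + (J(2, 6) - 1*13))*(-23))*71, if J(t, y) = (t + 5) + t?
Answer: -1633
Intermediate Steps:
J(t, y) = 5 + 2*t (J(t, y) = (5 + t) + t = 5 + 2*t)
Q(p) = 0
(((5 + Q(2)) + (J(2, 6) - 1*13))*(-23))*71 = (((5 + 0) + ((5 + 2*2) - 1*13))*(-23))*71 = ((5 + ((5 + 4) - 13))*(-23))*71 = ((5 + (9 - 13))*(-23))*71 = ((5 - 4)*(-23))*71 = (1*(-23))*71 = -23*71 = -1633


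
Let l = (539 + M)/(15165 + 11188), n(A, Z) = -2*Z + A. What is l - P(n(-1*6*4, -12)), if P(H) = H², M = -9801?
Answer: -9262/26353 ≈ -0.35146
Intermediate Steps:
n(A, Z) = A - 2*Z
l = -9262/26353 (l = (539 - 9801)/(15165 + 11188) = -9262/26353 ≈ -0.35146)
l - P(n(-1*6*4, -12)) = -9262/26353 - (-1*6*4 - 2*(-12))² = -9262/26353 - (-6*4 + 24)² = -9262/26353 - (-24 + 24)² = -9262/26353 - 1*0² = -9262/26353 - 1*0 = -9262/26353 + 0 = -9262/26353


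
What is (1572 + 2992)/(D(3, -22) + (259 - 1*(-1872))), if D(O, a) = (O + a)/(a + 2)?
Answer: 91280/42639 ≈ 2.1408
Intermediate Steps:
D(O, a) = (O + a)/(2 + a)
(1572 + 2992)/(D(3, -22) + (259 - 1*(-1872))) = (1572 + 2992)/((3 - 22)/(2 - 22) + (259 - 1*(-1872))) = 4564/(-19/(-20) + (259 + 1872)) = 4564/(-1/20*(-19) + 2131) = 4564/(19/20 + 2131) = 4564/(42639/20) = 4564*(20/42639) = 91280/42639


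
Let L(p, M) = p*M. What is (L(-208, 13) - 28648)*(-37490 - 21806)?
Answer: 1859048192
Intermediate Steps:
L(p, M) = M*p
(L(-208, 13) - 28648)*(-37490 - 21806) = (13*(-208) - 28648)*(-37490 - 21806) = (-2704 - 28648)*(-59296) = -31352*(-59296) = 1859048192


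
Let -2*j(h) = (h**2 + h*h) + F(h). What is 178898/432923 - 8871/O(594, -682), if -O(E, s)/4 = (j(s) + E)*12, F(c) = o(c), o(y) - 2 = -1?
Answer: 1328377084913/3217695002424 ≈ 0.41284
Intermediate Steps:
o(y) = 1 (o(y) = 2 - 1 = 1)
F(c) = 1
j(h) = -1/2 - h**2 (j(h) = -((h**2 + h*h) + 1)/2 = -((h**2 + h**2) + 1)/2 = -(2*h**2 + 1)/2 = -(1 + 2*h**2)/2 = -1/2 - h**2)
O(E, s) = 24 - 48*E + 48*s**2 (O(E, s) = -4*((-1/2 - s**2) + E)*12 = -4*(-1/2 + E - s**2)*12 = -4*(-6 - 12*s**2 + 12*E) = 24 - 48*E + 48*s**2)
178898/432923 - 8871/O(594, -682) = 178898/432923 - 8871/(24 - 48*594 + 48*(-682)**2) = 178898*(1/432923) - 8871/(24 - 28512 + 48*465124) = 178898/432923 - 8871/(24 - 28512 + 22325952) = 178898/432923 - 8871/22297464 = 178898/432923 - 8871*1/22297464 = 178898/432923 - 2957/7432488 = 1328377084913/3217695002424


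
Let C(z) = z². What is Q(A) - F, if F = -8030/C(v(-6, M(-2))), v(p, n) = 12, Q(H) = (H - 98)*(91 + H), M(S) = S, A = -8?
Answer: -629441/72 ≈ -8742.2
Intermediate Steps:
Q(H) = (-98 + H)*(91 + H)
F = -4015/72 (F = -8030/(12²) = -8030/144 = -8030*1/144 = -4015/72 ≈ -55.764)
Q(A) - F = (-8918 + (-8)² - 7*(-8)) - 1*(-4015/72) = (-8918 + 64 + 56) + 4015/72 = -8798 + 4015/72 = -629441/72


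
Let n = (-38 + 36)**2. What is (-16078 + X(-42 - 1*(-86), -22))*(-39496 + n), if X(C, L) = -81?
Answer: 638151228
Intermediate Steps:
n = 4 (n = (-2)**2 = 4)
(-16078 + X(-42 - 1*(-86), -22))*(-39496 + n) = (-16078 - 81)*(-39496 + 4) = -16159*(-39492) = 638151228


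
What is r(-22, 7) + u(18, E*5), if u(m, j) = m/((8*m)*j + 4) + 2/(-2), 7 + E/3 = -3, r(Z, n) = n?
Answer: 64779/10798 ≈ 5.9992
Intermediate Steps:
E = -30 (E = -21 + 3*(-3) = -21 - 9 = -30)
u(m, j) = -1 + m/(4 + 8*j*m) (u(m, j) = m/(8*j*m + 4) + 2*(-½) = m/(4 + 8*j*m) - 1 = -1 + m/(4 + 8*j*m))
r(-22, 7) + u(18, E*5) = 7 + (-4 + 18 - 8*(-30*5)*18)/(4*(1 + 2*(-30*5)*18)) = 7 + (-4 + 18 - 8*(-150)*18)/(4*(1 + 2*(-150)*18)) = 7 + (-4 + 18 + 21600)/(4*(1 - 5400)) = 7 + (¼)*21614/(-5399) = 7 + (¼)*(-1/5399)*21614 = 7 - 10807/10798 = 64779/10798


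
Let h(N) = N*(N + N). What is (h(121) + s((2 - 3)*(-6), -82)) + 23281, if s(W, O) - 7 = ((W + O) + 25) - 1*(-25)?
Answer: 52544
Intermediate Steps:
h(N) = 2*N² (h(N) = N*(2*N) = 2*N²)
s(W, O) = 57 + O + W (s(W, O) = 7 + (((W + O) + 25) - 1*(-25)) = 7 + (((O + W) + 25) + 25) = 7 + ((25 + O + W) + 25) = 7 + (50 + O + W) = 57 + O + W)
(h(121) + s((2 - 3)*(-6), -82)) + 23281 = (2*121² + (57 - 82 + (2 - 3)*(-6))) + 23281 = (2*14641 + (57 - 82 - 1*(-6))) + 23281 = (29282 + (57 - 82 + 6)) + 23281 = (29282 - 19) + 23281 = 29263 + 23281 = 52544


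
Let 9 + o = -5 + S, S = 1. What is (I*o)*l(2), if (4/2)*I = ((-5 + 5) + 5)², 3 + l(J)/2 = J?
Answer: 325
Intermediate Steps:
l(J) = -6 + 2*J
o = -13 (o = -9 + (-5 + 1) = -9 - 4 = -13)
I = 25/2 (I = ((-5 + 5) + 5)²/2 = (0 + 5)²/2 = (½)*5² = (½)*25 = 25/2 ≈ 12.500)
(I*o)*l(2) = ((25/2)*(-13))*(-6 + 2*2) = -325*(-6 + 4)/2 = -325/2*(-2) = 325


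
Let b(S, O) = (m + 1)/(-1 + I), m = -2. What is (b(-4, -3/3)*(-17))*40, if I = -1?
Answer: -340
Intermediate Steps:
b(S, O) = 1/2 (b(S, O) = (-2 + 1)/(-1 - 1) = -1/(-2) = -1*(-1/2) = 1/2)
(b(-4, -3/3)*(-17))*40 = ((1/2)*(-17))*40 = -17/2*40 = -340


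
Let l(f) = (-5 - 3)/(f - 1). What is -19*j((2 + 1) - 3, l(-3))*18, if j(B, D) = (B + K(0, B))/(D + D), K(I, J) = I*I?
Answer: 0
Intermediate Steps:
K(I, J) = I²
l(f) = -8/(-1 + f)
j(B, D) = B/(2*D) (j(B, D) = (B + 0²)/(D + D) = (B + 0)/((2*D)) = B*(1/(2*D)) = B/(2*D))
-19*j((2 + 1) - 3, l(-3))*18 = -19*((2 + 1) - 3)/(2*((-8/(-1 - 3))))*18 = -19*(3 - 3)/(2*((-8/(-4))))*18 = -19*0/(2*((-8*(-¼))))*18 = -19*0/(2*2)*18 = -19*0*18 = 0*18 = 0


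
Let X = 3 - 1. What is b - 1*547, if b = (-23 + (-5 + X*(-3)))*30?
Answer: -1567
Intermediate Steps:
X = 2
b = -1020 (b = (-23 + (-5 + 2*(-3)))*30 = (-23 + (-5 - 6))*30 = (-23 - 11)*30 = -34*30 = -1020)
b - 1*547 = -1020 - 1*547 = -1020 - 547 = -1567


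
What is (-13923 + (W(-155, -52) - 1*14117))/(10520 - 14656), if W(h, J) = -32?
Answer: 319/47 ≈ 6.7872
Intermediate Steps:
(-13923 + (W(-155, -52) - 1*14117))/(10520 - 14656) = (-13923 + (-32 - 1*14117))/(10520 - 14656) = (-13923 + (-32 - 14117))/(-4136) = (-13923 - 14149)*(-1/4136) = -28072*(-1/4136) = 319/47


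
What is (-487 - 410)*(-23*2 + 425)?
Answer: -339963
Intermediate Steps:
(-487 - 410)*(-23*2 + 425) = -897*(-46 + 425) = -897*379 = -339963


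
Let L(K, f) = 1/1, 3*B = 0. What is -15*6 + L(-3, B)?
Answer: -89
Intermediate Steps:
B = 0 (B = (⅓)*0 = 0)
L(K, f) = 1
-15*6 + L(-3, B) = -15*6 + 1 = -90 + 1 = -89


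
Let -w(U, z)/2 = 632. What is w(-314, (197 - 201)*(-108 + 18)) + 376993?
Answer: 375729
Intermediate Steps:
w(U, z) = -1264 (w(U, z) = -2*632 = -1264)
w(-314, (197 - 201)*(-108 + 18)) + 376993 = -1264 + 376993 = 375729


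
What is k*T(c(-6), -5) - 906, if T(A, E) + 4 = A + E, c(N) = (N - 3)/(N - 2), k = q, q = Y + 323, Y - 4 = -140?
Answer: -19029/8 ≈ -2378.6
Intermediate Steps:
Y = -136 (Y = 4 - 140 = -136)
q = 187 (q = -136 + 323 = 187)
k = 187
c(N) = (-3 + N)/(-2 + N)
T(A, E) = -4 + A + E (T(A, E) = -4 + (A + E) = -4 + A + E)
k*T(c(-6), -5) - 906 = 187*(-4 + (-3 - 6)/(-2 - 6) - 5) - 906 = 187*(-4 - 9/(-8) - 5) - 906 = 187*(-4 - 1/8*(-9) - 5) - 906 = 187*(-4 + 9/8 - 5) - 906 = 187*(-63/8) - 906 = -11781/8 - 906 = -19029/8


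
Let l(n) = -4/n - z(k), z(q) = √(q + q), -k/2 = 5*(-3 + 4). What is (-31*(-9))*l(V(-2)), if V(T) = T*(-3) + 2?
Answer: -279/2 - 558*I*√5 ≈ -139.5 - 1247.7*I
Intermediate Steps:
k = -10 (k = -10*(-3 + 4) = -10 ≈ -10.000)
V(T) = 2 - 3*T (V(T) = -3*T + 2 = 2 - 3*T)
z(q) = √2*√q (z(q) = √(2*q) = √2*√q)
l(n) = -4/n - 2*I*√5 (l(n) = -4/n - √2*√(-10) = -4/n - √2*I*√10 = -4/n - 2*I*√5)
(-31*(-9))*l(V(-2)) = (-31*(-9))*(-4/(2 - 3*(-2)) - 2*I*√5) = 279*(-4/(2 + 6) - 2*I*√5) = 279*(-4/8 - 2*I*√5) = 279*(-4*⅛ - 2*I*√5) = 279*(-½ - 2*I*√5) = -279/2 - 558*I*√5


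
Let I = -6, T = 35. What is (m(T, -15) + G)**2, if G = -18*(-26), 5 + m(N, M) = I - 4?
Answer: 205209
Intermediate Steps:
m(N, M) = -15 (m(N, M) = -5 + (-6 - 4) = -5 - 10 = -15)
G = 468
(m(T, -15) + G)**2 = (-15 + 468)**2 = 453**2 = 205209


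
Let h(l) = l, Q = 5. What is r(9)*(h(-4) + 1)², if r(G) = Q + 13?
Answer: 162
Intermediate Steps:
r(G) = 18 (r(G) = 5 + 13 = 18)
r(9)*(h(-4) + 1)² = 18*(-4 + 1)² = 18*(-3)² = 18*9 = 162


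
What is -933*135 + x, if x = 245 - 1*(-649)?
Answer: -125061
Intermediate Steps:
x = 894 (x = 245 + 649 = 894)
-933*135 + x = -933*135 + 894 = -125955 + 894 = -125061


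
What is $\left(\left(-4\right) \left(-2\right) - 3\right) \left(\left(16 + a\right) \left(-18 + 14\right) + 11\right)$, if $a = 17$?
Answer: $-605$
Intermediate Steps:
$\left(\left(-4\right) \left(-2\right) - 3\right) \left(\left(16 + a\right) \left(-18 + 14\right) + 11\right) = \left(\left(-4\right) \left(-2\right) - 3\right) \left(\left(16 + 17\right) \left(-18 + 14\right) + 11\right) = \left(8 - 3\right) \left(33 \left(-4\right) + 11\right) = 5 \left(-132 + 11\right) = 5 \left(-121\right) = -605$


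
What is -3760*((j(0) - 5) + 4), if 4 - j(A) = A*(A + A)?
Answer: -11280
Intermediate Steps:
j(A) = 4 - 2*A² (j(A) = 4 - A*(A + A) = 4 - A*2*A = 4 - 2*A²)
-3760*((j(0) - 5) + 4) = -3760*(((4 - 2*0²) - 5) + 4) = -3760*(((4 - 2*0) - 5) + 4) = -3760*(((4 + 0) - 5) + 4) = -3760*((4 - 5) + 4) = -3760*(-1 + 4) = -3760*3 = -11280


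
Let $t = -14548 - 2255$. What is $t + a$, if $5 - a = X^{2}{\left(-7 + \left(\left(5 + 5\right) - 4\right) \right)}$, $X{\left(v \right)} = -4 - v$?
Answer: $-16807$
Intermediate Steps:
$t = -16803$
$a = -4$ ($a = 5 - \left(-4 - \left(-7 + \left(\left(5 + 5\right) - 4\right)\right)\right)^{2} = 5 - \left(-4 - \left(-7 + \left(10 - 4\right)\right)\right)^{2} = 5 - \left(-4 - \left(-7 + 6\right)\right)^{2} = 5 - \left(-4 - -1\right)^{2} = 5 - \left(-4 + 1\right)^{2} = 5 - \left(-3\right)^{2} = 5 - 9 = -4$)
$t + a = -16803 - 4 = -16807$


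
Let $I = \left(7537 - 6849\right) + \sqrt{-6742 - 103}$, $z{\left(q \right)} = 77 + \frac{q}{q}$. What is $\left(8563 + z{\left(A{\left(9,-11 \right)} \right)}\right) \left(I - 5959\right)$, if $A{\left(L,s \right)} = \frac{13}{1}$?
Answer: $-45546711 + 319717 i \sqrt{5} \approx -4.5547 \cdot 10^{7} + 7.1491 \cdot 10^{5} i$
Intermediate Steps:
$A{\left(L,s \right)} = 13$ ($A{\left(L,s \right)} = 13 \cdot 1 = 13$)
$z{\left(q \right)} = 78$ ($z{\left(q \right)} = 77 + 1 = 78$)
$I = 688 + 37 i \sqrt{5}$ ($I = 688 + \sqrt{-6845} = 688 + 37 i \sqrt{5} \approx 688.0 + 82.734 i$)
$\left(8563 + z{\left(A{\left(9,-11 \right)} \right)}\right) \left(I - 5959\right) = \left(8563 + 78\right) \left(\left(688 + 37 i \sqrt{5}\right) - 5959\right) = 8641 \left(-5271 + 37 i \sqrt{5}\right) = -45546711 + 319717 i \sqrt{5}$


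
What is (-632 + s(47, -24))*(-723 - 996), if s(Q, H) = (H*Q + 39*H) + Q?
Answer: 4553631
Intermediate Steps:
s(Q, H) = Q + 39*H + H*Q (s(Q, H) = (39*H + H*Q) + Q = Q + 39*H + H*Q)
(-632 + s(47, -24))*(-723 - 996) = (-632 + (47 + 39*(-24) - 24*47))*(-723 - 996) = (-632 + (47 - 936 - 1128))*(-1719) = (-632 - 2017)*(-1719) = -2649*(-1719) = 4553631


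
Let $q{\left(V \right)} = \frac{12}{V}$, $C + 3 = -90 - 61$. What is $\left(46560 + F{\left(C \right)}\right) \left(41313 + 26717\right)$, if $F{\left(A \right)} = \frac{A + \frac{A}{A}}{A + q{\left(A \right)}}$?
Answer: $\frac{18789873108315}{5932} \approx 3.1675 \cdot 10^{9}$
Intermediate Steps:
$C = -154$ ($C = -3 - 151 = -154$)
$F{\left(A \right)} = \frac{1 + A}{A + \frac{12}{A}}$ ($F{\left(A \right)} = \frac{A + \frac{A}{A}}{A + \frac{12}{A}} = \frac{A + 1}{A + \frac{12}{A}} = \frac{1 + A}{A + \frac{12}{A}}$)
$\left(46560 + F{\left(C \right)}\right) \left(41313 + 26717\right) = \left(46560 - \frac{154 \left(1 - 154\right)}{12 + \left(-154\right)^{2}}\right) \left(41313 + 26717\right) = \left(46560 - 154 \frac{1}{12 + 23716} \left(-153\right)\right) 68030 = \left(46560 - 154 \cdot \frac{1}{23728} \left(-153\right)\right) 68030 = \left(46560 - \frac{77}{11864} \left(-153\right)\right) 68030 = \left(46560 + \frac{11781}{11864}\right) 68030 = \frac{552399621}{11864} \cdot 68030 = \frac{18789873108315}{5932}$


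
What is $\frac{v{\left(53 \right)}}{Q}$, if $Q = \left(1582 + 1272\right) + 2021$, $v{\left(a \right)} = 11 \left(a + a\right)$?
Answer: $\frac{1166}{4875} \approx 0.23918$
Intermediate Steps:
$v{\left(a \right)} = 22 a$ ($v{\left(a \right)} = 11 \cdot 2 a = 22 a$)
$Q = 4875$ ($Q = 2854 + 2021 = 4875$)
$\frac{v{\left(53 \right)}}{Q} = \frac{22 \cdot 53}{4875} = 1166 \cdot \frac{1}{4875} = \frac{1166}{4875}$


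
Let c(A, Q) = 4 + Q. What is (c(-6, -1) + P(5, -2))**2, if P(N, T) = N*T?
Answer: 49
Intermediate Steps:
(c(-6, -1) + P(5, -2))**2 = ((4 - 1) + 5*(-2))**2 = (3 - 10)**2 = (-7)**2 = 49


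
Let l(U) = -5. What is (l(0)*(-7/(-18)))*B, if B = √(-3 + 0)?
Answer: -35*I*√3/18 ≈ -3.3679*I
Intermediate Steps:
B = I*√3 (B = √(-3) = I*√3 ≈ 1.732*I)
(l(0)*(-7/(-18)))*B = (-(-35)/(-18))*(I*√3) = (-(-35)*(-1)/18)*(I*√3) = (-5*7/18)*(I*√3) = -35*I*√3/18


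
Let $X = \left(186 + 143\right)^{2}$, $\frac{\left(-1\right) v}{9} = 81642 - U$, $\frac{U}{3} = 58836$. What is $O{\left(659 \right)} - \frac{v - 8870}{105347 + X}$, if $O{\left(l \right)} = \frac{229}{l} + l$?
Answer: $\frac{23062329241}{35188623} \approx 655.39$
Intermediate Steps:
$U = 176508$ ($U = 3 \cdot 58836 = 176508$)
$v = 853794$ ($v = - 9 \left(81642 - 176508\right) = \left(-9\right) \left(-94866\right) = 853794$)
$X = 108241$ ($X = 329^{2} = 108241$)
$O{\left(l \right)} = l + \frac{229}{l}$
$O{\left(659 \right)} - \frac{v - 8870}{105347 + X} = \left(659 + \frac{229}{659}\right) - \frac{853794 - 8870}{105347 + 108241} = \left(659 + 229 \cdot \frac{1}{659}\right) - \frac{844924}{213588} = \left(659 + \frac{229}{659}\right) - 844924 \cdot \frac{1}{213588} = \frac{434510}{659} - \frac{211231}{53397} = \frac{23062329241}{35188623}$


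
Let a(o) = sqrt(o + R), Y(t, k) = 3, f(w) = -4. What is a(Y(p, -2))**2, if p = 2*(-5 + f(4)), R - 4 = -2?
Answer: 5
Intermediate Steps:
R = 2 (R = 4 - 2 = 2)
p = -18 (p = 2*(-5 - 4) = 2*(-9) = -18)
a(o) = sqrt(2 + o) (a(o) = sqrt(o + 2) = sqrt(2 + o))
a(Y(p, -2))**2 = (sqrt(2 + 3))**2 = (sqrt(5))**2 = 5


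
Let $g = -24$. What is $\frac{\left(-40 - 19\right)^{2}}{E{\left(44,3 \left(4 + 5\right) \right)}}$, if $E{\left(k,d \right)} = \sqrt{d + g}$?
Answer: $\frac{3481 \sqrt{3}}{3} \approx 2009.8$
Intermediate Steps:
$E{\left(k,d \right)} = \sqrt{-24 + d}$ ($E{\left(k,d \right)} = \sqrt{d - 24} = \sqrt{-24 + d}$)
$\frac{\left(-40 - 19\right)^{2}}{E{\left(44,3 \left(4 + 5\right) \right)}} = \frac{\left(-40 - 19\right)^{2}}{\sqrt{-24 + 3 \left(4 + 5\right)}} = \frac{\left(-59\right)^{2}}{\sqrt{-24 + 3 \cdot 9}} = \frac{3481}{\sqrt{-24 + 27}} = \frac{3481}{\sqrt{3}} = 3481 \frac{\sqrt{3}}{3} = \frac{3481 \sqrt{3}}{3}$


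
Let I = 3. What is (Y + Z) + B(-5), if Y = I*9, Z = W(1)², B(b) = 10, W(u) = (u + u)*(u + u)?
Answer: 53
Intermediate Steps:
W(u) = 4*u² (W(u) = (2*u)*(2*u) = 4*u²)
Z = 16 (Z = (4*1²)² = (4*1)² = 4² = 16)
Y = 27 (Y = 3*9 = 27)
(Y + Z) + B(-5) = (27 + 16) + 10 = 43 + 10 = 53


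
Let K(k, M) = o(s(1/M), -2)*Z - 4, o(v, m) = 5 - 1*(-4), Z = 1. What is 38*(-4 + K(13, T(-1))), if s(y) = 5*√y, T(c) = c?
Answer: 38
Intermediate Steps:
o(v, m) = 9 (o(v, m) = 5 + 4 = 9)
K(k, M) = 5 (K(k, M) = 9*1 - 4 = 9 - 4 = 5)
38*(-4 + K(13, T(-1))) = 38*(-4 + 5) = 38*1 = 38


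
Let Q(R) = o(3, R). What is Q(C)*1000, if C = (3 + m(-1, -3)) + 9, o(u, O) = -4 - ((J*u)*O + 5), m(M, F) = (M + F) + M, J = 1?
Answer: -30000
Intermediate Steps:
m(M, F) = F + 2*M (m(M, F) = (F + M) + M = F + 2*M)
o(u, O) = -9 - O*u (o(u, O) = -4 - ((1*u)*O + 5) = -4 - (u*O + 5) = -4 - (O*u + 5) = -4 - (5 + O*u) = -4 + (-5 - O*u) = -9 - O*u)
C = 7 (C = (3 + (-3 + 2*(-1))) + 9 = (3 + (-3 - 2)) + 9 = (3 - 5) + 9 = -2 + 9 = 7)
Q(R) = -9 - 3*R (Q(R) = -9 - 1*R*3 = -9 - 3*R)
Q(C)*1000 = (-9 - 3*7)*1000 = (-9 - 21)*1000 = -30*1000 = -30000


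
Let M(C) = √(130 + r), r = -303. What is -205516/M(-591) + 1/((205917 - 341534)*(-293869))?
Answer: 1/39853632173 + 205516*I*√173/173 ≈ 2.5092e-11 + 15625.0*I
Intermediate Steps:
M(C) = I*√173 (M(C) = √(130 - 303) = √(-173) = I*√173)
-205516/M(-591) + 1/((205917 - 341534)*(-293869)) = -205516*(-I*√173/173) + 1/((205917 - 341534)*(-293869)) = -(-205516)*I*√173/173 - 1/293869/(-135617) = 205516*I*√173/173 - 1/135617*(-1/293869) = 205516*I*√173/173 + 1/39853632173 = 1/39853632173 + 205516*I*√173/173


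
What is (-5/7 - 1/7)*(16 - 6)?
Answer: -60/7 ≈ -8.5714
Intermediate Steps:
(-5/7 - 1/7)*(16 - 6) = (-5*⅐ - 1*⅐)*10 = (-5/7 - ⅐)*10 = -6/7*10 = -60/7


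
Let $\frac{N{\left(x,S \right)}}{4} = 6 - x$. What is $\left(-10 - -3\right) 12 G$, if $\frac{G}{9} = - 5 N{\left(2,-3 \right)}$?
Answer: $60480$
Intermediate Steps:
$N{\left(x,S \right)} = 24 - 4 x$ ($N{\left(x,S \right)} = 4 \left(6 - x\right) = 24 - 4 x$)
$G = -720$ ($G = 9 \left(- 5 \left(24 - 8\right)\right) = 9 \left(\left(-5\right) 16\right) = 9 \left(-80\right) = -720$)
$\left(-10 - -3\right) 12 G = \left(-10 - -3\right) 12 \left(-720\right) = \left(-10 + 3\right) 12 \left(-720\right) = \left(-7\right) 12 \left(-720\right) = \left(-84\right) \left(-720\right) = 60480$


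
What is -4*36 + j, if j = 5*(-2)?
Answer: -154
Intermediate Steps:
j = -10
-4*36 + j = -4*36 - 10 = -144 - 10 = -154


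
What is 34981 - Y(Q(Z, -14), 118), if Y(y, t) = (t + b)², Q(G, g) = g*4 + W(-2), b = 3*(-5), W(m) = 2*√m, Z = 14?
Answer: 24372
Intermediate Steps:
b = -15
Q(G, g) = 4*g + 2*I*√2 (Q(G, g) = g*4 + 2*√(-2) = 4*g + 2*(I*√2) = 4*g + 2*I*√2)
Y(y, t) = (-15 + t)² (Y(y, t) = (t - 15)² = (-15 + t)²)
34981 - Y(Q(Z, -14), 118) = 34981 - (-15 + 118)² = 34981 - 1*103² = 34981 - 1*10609 = 34981 - 10609 = 24372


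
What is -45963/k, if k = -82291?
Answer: 45963/82291 ≈ 0.55854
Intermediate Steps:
-45963/k = -45963/(-82291) = -45963*(-1/82291) = 45963/82291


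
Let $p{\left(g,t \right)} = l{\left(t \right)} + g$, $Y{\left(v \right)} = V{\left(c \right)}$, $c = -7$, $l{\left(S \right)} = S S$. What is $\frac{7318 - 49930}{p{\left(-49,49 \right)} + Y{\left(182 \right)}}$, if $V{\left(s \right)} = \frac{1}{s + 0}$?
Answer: $- \frac{298284}{16463} \approx -18.118$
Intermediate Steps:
$l{\left(S \right)} = S^{2}$
$V{\left(s \right)} = \frac{1}{s}$
$Y{\left(v \right)} = - \frac{1}{7}$ ($Y{\left(v \right)} = \frac{1}{-7} = - \frac{1}{7}$)
$p{\left(g,t \right)} = g + t^{2}$ ($p{\left(g,t \right)} = t^{2} + g = g + t^{2}$)
$\frac{7318 - 49930}{p{\left(-49,49 \right)} + Y{\left(182 \right)}} = \frac{7318 - 49930}{\left(-49 + 49^{2}\right) - \frac{1}{7}} = - \frac{42612}{\left(-49 + 2401\right) - \frac{1}{7}} = - \frac{42612}{2352 - \frac{1}{7}} = - \frac{42612}{\frac{16463}{7}} = \left(-42612\right) \frac{7}{16463} = - \frac{298284}{16463}$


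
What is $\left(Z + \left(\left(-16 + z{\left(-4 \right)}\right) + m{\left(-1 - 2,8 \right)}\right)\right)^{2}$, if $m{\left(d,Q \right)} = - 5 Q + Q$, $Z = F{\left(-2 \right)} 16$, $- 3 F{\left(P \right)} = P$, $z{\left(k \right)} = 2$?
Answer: $\frac{11236}{9} \approx 1248.4$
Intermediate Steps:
$F{\left(P \right)} = - \frac{P}{3}$
$Z = \frac{32}{3}$ ($Z = \left(- \frac{1}{3}\right) \left(-2\right) 16 = \frac{2}{3} \cdot 16 = \frac{32}{3} \approx 10.667$)
$m{\left(d,Q \right)} = - 4 Q$
$\left(Z + \left(\left(-16 + z{\left(-4 \right)}\right) + m{\left(-1 - 2,8 \right)}\right)\right)^{2} = \left(\frac{32}{3} + \left(\left(-16 + 2\right) - 32\right)\right)^{2} = \left(\frac{32}{3} - 46\right)^{2} = \left(- \frac{106}{3}\right)^{2} = \frac{11236}{9}$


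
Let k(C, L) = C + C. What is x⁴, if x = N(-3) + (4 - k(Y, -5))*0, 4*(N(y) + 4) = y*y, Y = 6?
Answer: 2401/256 ≈ 9.3789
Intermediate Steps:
N(y) = -4 + y²/4 (N(y) = -4 + (y*y)/4 = -4 + y²/4)
k(C, L) = 2*C
x = -7/4 (x = (-4 + (¼)*(-3)²) + (4 - 2*6)*0 = (-4 + (¼)*9) + (4 - 1*12)*0 = (-4 + 9/4) + (4 - 12)*0 = -7/4 - 8*0 = -7/4 + 0 = -7/4 ≈ -1.7500)
x⁴ = (-7/4)⁴ = 2401/256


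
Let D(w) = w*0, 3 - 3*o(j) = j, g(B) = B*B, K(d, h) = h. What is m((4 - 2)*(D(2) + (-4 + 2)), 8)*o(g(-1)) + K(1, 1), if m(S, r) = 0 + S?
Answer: -5/3 ≈ -1.6667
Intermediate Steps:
g(B) = B²
o(j) = 1 - j/3
D(w) = 0
m(S, r) = S
m((4 - 2)*(D(2) + (-4 + 2)), 8)*o(g(-1)) + K(1, 1) = ((4 - 2)*(0 + (-4 + 2)))*(1 - ⅓*(-1)²) + 1 = (2*(0 - 2))*(1 - ⅓*1) + 1 = (2*(-2))*(1 - ⅓) + 1 = -4*⅔ + 1 = -8/3 + 1 = -5/3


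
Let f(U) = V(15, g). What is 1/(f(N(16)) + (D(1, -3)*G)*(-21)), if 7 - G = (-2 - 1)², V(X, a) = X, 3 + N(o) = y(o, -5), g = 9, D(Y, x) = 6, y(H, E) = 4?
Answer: 1/267 ≈ 0.0037453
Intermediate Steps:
N(o) = 1 (N(o) = -3 + 4 = 1)
f(U) = 15
G = -2 (G = 7 - (-2 - 1)² = 7 - 1*(-3)² = 7 - 1*9 = 7 - 9 = -2)
1/(f(N(16)) + (D(1, -3)*G)*(-21)) = 1/(15 + (6*(-2))*(-21)) = 1/(15 - 12*(-21)) = 1/(15 + 252) = 1/267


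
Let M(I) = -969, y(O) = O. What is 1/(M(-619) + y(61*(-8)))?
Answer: -1/1457 ≈ -0.00068634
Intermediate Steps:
1/(M(-619) + y(61*(-8))) = 1/(-969 + 61*(-8)) = 1/(-969 - 488) = 1/(-1457) = -1/1457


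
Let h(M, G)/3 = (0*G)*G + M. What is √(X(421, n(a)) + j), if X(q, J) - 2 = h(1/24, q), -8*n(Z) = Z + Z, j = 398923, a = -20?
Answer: √6382802/4 ≈ 631.61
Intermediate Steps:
n(Z) = -Z/4 (n(Z) = -(Z + Z)/8 = -Z/4)
h(M, G) = 3*M (h(M, G) = 3*((0*G)*G + M) = 3*(0*G + M) = 3*(0 + M) = 3*M)
X(q, J) = 17/8 (X(q, J) = 2 + 3/24 = 2 + 3*(1/24) = 2 + ⅛ = 17/8)
√(X(421, n(a)) + j) = √(17/8 + 398923) = √(3191401/8) = √6382802/4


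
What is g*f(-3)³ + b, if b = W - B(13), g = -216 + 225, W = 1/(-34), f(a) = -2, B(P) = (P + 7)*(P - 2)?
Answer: -9929/34 ≈ -292.03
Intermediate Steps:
B(P) = (-2 + P)*(7 + P) (B(P) = (7 + P)*(-2 + P) = (-2 + P)*(7 + P))
W = -1/34 ≈ -0.029412
g = 9
b = -7481/34 (b = -1/34 - (-14 + 13² + 5*13) = -1/34 - (-14 + 169 + 65) = -1/34 - 1*220 = -1/34 - 220 = -7481/34 ≈ -220.03)
g*f(-3)³ + b = 9*(-2)³ - 7481/34 = 9*(-8) - 7481/34 = -72 - 7481/34 = -9929/34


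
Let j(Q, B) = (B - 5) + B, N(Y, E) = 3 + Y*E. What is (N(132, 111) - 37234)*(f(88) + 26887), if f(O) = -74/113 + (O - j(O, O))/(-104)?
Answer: -7134460646353/11752 ≈ -6.0708e+8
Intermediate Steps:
N(Y, E) = 3 + E*Y
j(Q, B) = -5 + 2*B (j(Q, B) = (-5 + B) + B = -5 + 2*B)
f(O) = -8261/11752 + O/104 (f(O) = -74/113 + (O - (-5 + 2*O))/(-104) = -74*1/113 + (O + (5 - 2*O))*(-1/104) = -74/113 + (5 - O)*(-1/104) = -74/113 + (-5/104 + O/104) = -8261/11752 + O/104)
(N(132, 111) - 37234)*(f(88) + 26887) = ((3 + 111*132) - 37234)*((-8261/11752 + (1/104)*88) + 26887) = ((3 + 14652) - 37234)*((-8261/11752 + 11/13) + 26887) = (14655 - 37234)*(1683/11752 + 26887) = -22579*315977707/11752 = -7134460646353/11752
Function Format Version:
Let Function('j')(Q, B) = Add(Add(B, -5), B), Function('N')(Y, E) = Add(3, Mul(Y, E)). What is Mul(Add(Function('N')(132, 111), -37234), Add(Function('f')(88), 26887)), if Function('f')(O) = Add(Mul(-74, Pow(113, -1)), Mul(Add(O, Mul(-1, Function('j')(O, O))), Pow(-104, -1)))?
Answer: Rational(-7134460646353, 11752) ≈ -6.0708e+8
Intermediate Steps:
Function('N')(Y, E) = Add(3, Mul(E, Y))
Function('j')(Q, B) = Add(-5, Mul(2, B)) (Function('j')(Q, B) = Add(Add(-5, B), B) = Add(-5, Mul(2, B)))
Function('f')(O) = Add(Rational(-8261, 11752), Mul(Rational(1, 104), O)) (Function('f')(O) = Add(Mul(-74, Pow(113, -1)), Mul(Add(O, Mul(-1, Add(-5, Mul(2, O)))), Pow(-104, -1))) = Add(Mul(-74, Rational(1, 113)), Mul(Add(O, Add(5, Mul(-2, O))), Rational(-1, 104))) = Add(Rational(-74, 113), Mul(Add(5, Mul(-1, O)), Rational(-1, 104))) = Add(Rational(-74, 113), Add(Rational(-5, 104), Mul(Rational(1, 104), O))) = Add(Rational(-8261, 11752), Mul(Rational(1, 104), O)))
Mul(Add(Function('N')(132, 111), -37234), Add(Function('f')(88), 26887)) = Mul(Add(Add(3, Mul(111, 132)), -37234), Add(Add(Rational(-8261, 11752), Mul(Rational(1, 104), 88)), 26887)) = Mul(Add(Add(3, 14652), -37234), Add(Add(Rational(-8261, 11752), Rational(11, 13)), 26887)) = Mul(Add(14655, -37234), Add(Rational(1683, 11752), 26887)) = Mul(-22579, Rational(315977707, 11752)) = Rational(-7134460646353, 11752)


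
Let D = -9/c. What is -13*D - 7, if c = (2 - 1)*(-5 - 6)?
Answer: -194/11 ≈ -17.636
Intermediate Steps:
c = -11 (c = 1*(-11) = -11)
D = 9/11 (D = -9/(-11) = -9*(-1/11) = 9/11 ≈ 0.81818)
-13*D - 7 = -13*9/11 - 7 = -117/11 - 7 = -194/11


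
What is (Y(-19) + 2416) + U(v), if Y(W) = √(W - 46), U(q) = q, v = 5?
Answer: 2421 + I*√65 ≈ 2421.0 + 8.0623*I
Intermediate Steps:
Y(W) = √(-46 + W)
(Y(-19) + 2416) + U(v) = (√(-46 - 19) + 2416) + 5 = (√(-65) + 2416) + 5 = (I*√65 + 2416) + 5 = (2416 + I*√65) + 5 = 2421 + I*√65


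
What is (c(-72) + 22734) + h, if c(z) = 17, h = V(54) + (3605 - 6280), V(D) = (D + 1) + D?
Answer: 20185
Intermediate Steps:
V(D) = 1 + 2*D (V(D) = (1 + D) + D = 1 + 2*D)
h = -2566 (h = (1 + 2*54) + (3605 - 6280) = (1 + 108) - 2675 = 109 - 2675 = -2566)
(c(-72) + 22734) + h = (17 + 22734) - 2566 = 22751 - 2566 = 20185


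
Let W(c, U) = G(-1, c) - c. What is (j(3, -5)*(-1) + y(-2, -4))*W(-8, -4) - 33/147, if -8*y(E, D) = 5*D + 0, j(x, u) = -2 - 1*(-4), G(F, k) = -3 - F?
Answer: 136/49 ≈ 2.7755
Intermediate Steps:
W(c, U) = -2 - c (W(c, U) = (-3 - 1*(-1)) - c = (-3 + 1) - c = -2 - c)
j(x, u) = 2 (j(x, u) = -2 + 4 = 2)
y(E, D) = -5*D/8 (y(E, D) = -(5*D + 0)/8 = -5*D/8)
(j(3, -5)*(-1) + y(-2, -4))*W(-8, -4) - 33/147 = (2*(-1) - 5/8*(-4))*(-2 - 1*(-8)) - 33/147 = (-2 + 5/2)*(-2 + 8) - 33*1/147 = (½)*6 - 11/49 = 3 - 11/49 = 136/49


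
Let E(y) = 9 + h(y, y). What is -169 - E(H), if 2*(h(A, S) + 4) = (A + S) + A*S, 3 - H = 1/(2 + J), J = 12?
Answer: -71037/392 ≈ -181.22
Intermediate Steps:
H = 41/14 (H = 3 - 1/(2 + 12) = 3 - 1/14 = 41/14 ≈ 2.9286)
h(A, S) = -4 + A/2 + S/2 + A*S/2 (h(A, S) = -4 + ((A + S) + A*S)/2 = -4 + (A + S + A*S)/2 = -4 + (A/2 + S/2 + A*S/2) = -4 + A/2 + S/2 + A*S/2)
E(y) = 5 + y + y²/2 (E(y) = 9 + (-4 + y/2 + y/2 + y*y/2) = 9 + (-4 + y/2 + y/2 + y²/2) = 9 + (-4 + y + y²/2) = 5 + y + y²/2)
-169 - E(H) = -169 - (5 + 41/14 + (41/14)²/2) = -169 - (5 + 41/14 + (½)*(1681/196)) = -169 - (5 + 41/14 + 1681/392) = -169 - 1*4789/392 = -169 - 4789/392 = -71037/392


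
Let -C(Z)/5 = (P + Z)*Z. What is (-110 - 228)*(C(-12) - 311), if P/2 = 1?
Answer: 307918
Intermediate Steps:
P = 2 (P = 2*1 = 2)
C(Z) = -5*Z*(2 + Z) (C(Z) = -5*(2 + Z)*Z = -5*Z*(2 + Z))
(-110 - 228)*(C(-12) - 311) = (-110 - 228)*(-5*(-12)*(2 - 12) - 311) = -338*(-5*(-12)*(-10) - 311) = -338*(-600 - 311) = -338*(-911) = 307918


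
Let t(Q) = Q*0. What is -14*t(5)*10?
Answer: 0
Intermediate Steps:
t(Q) = 0
-14*t(5)*10 = -14*0*10 = 0*10 = 0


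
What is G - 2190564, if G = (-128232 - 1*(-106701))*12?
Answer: -2448936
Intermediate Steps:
G = -258372 (G = (-128232 + 106701)*12 = -21531*12 = -258372)
G - 2190564 = -258372 - 2190564 = -2448936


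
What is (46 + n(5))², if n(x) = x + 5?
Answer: 3136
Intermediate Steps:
n(x) = 5 + x
(46 + n(5))² = (46 + (5 + 5))² = (46 + 10)² = 56² = 3136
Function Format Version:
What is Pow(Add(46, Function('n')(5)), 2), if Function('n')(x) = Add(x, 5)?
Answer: 3136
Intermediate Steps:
Function('n')(x) = Add(5, x)
Pow(Add(46, Function('n')(5)), 2) = Pow(Add(46, Add(5, 5)), 2) = Pow(Add(46, 10), 2) = Pow(56, 2) = 3136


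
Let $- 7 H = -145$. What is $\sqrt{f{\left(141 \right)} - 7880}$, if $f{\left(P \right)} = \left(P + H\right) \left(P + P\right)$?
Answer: $\frac{8 \sqrt{28882}}{7} \approx 194.23$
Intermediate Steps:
$H = \frac{145}{7}$ ($H = \left(- \frac{1}{7}\right) \left(-145\right) = \frac{145}{7} \approx 20.714$)
$f{\left(P \right)} = 2 P \left(\frac{145}{7} + P\right)$ ($f{\left(P \right)} = \left(P + \frac{145}{7}\right) \left(P + P\right) = \left(\frac{145}{7} + P\right) 2 P = 2 P \left(\frac{145}{7} + P\right)$)
$\sqrt{f{\left(141 \right)} - 7880} = \sqrt{\frac{2}{7} \cdot 141 \left(145 + 7 \cdot 141\right) - 7880} = \sqrt{\frac{2}{7} \cdot 141 \left(145 + 987\right) - 7880} = \sqrt{\frac{2}{7} \cdot 141 \cdot 1132 - 7880} = \sqrt{\frac{319224}{7} - 7880} = \sqrt{\frac{264064}{7}} = \frac{8 \sqrt{28882}}{7}$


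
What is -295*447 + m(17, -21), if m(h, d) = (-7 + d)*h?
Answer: -132341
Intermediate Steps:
m(h, d) = h*(-7 + d)
-295*447 + m(17, -21) = -295*447 + 17*(-7 - 21) = -131865 + 17*(-28) = -131865 - 476 = -132341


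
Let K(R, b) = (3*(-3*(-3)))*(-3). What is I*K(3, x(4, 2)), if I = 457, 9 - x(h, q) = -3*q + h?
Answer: -37017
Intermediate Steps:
x(h, q) = 9 - h + 3*q (x(h, q) = 9 - (-3*q + h) = 9 - (h - 3*q) = 9 + (-h + 3*q) = 9 - h + 3*q)
K(R, b) = -81 (K(R, b) = (3*9)*(-3) = 27*(-3) = -81)
I*K(3, x(4, 2)) = 457*(-81) = -37017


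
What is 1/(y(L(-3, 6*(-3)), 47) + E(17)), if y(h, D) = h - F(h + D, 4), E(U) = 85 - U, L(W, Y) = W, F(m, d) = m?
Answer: 1/21 ≈ 0.047619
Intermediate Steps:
y(h, D) = -D (y(h, D) = h - (h + D) = h - (D + h) = h + (-D - h) = -D)
1/(y(L(-3, 6*(-3)), 47) + E(17)) = 1/(-1*47 + (85 - 1*17)) = 1/(-47 + (85 - 17)) = 1/(-47 + 68) = 1/21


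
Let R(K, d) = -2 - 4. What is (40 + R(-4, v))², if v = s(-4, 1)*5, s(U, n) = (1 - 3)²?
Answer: 1156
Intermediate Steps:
s(U, n) = 4 (s(U, n) = (-2)² = 4)
v = 20 (v = 4*5 = 20)
R(K, d) = -6
(40 + R(-4, v))² = (40 - 6)² = 34² = 1156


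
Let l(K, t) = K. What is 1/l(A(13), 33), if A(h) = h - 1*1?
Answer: 1/12 ≈ 0.083333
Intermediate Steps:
A(h) = -1 + h (A(h) = h - 1 = -1 + h)
1/l(A(13), 33) = 1/(-1 + 13) = 1/12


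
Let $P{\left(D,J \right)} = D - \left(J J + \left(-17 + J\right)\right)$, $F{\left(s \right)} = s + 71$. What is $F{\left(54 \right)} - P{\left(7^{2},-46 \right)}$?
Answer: $2129$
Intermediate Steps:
$F{\left(s \right)} = 71 + s$
$P{\left(D,J \right)} = 17 + D - J - J^{2}$ ($P{\left(D,J \right)} = D - \left(J^{2} + \left(-17 + J\right)\right) = D - \left(-17 + J + J^{2}\right) = 17 + D - J - J^{2}$)
$F{\left(54 \right)} - P{\left(7^{2},-46 \right)} = \left(71 + 54\right) - \left(17 + 7^{2} - -46 - \left(-46\right)^{2}\right) = 125 - \left(17 + 49 + 46 - 2116\right) = 125 - -2004 = 125 + 2004 = 2129$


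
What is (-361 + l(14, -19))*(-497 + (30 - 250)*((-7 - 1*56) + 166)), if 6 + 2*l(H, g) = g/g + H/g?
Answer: 320191839/38 ≈ 8.4261e+6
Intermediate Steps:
l(H, g) = -5/2 + H/(2*g) (l(H, g) = -3 + (g/g + H/g)/2 = -3 + (1 + H/g)/2 = -3 + (½ + H/(2*g)) = -5/2 + H/(2*g))
(-361 + l(14, -19))*(-497 + (30 - 250)*((-7 - 1*56) + 166)) = (-361 + (½)*(14 - 5*(-19))/(-19))*(-497 + (30 - 250)*((-7 - 1*56) + 166)) = (-361 + (½)*(-1/19)*(14 + 95))*(-497 - 220*((-7 - 56) + 166)) = (-361 + (½)*(-1/19)*109)*(-497 - 220*(-63 + 166)) = (-361 - 109/38)*(-497 - 220*103) = -13827*(-497 - 22660)/38 = -13827/38*(-23157) = 320191839/38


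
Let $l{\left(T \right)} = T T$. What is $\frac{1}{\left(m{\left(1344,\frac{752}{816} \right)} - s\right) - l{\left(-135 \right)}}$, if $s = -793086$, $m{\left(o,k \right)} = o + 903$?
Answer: $\frac{1}{777108} \approx 1.2868 \cdot 10^{-6}$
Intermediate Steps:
$m{\left(o,k \right)} = 903 + o$
$l{\left(T \right)} = T^{2}$
$\frac{1}{\left(m{\left(1344,\frac{752}{816} \right)} - s\right) - l{\left(-135 \right)}} = \frac{1}{\left(\left(903 + 1344\right) - -793086\right) - \left(-135\right)^{2}} = \frac{1}{\left(2247 + 793086\right) - 18225} = \frac{1}{795333 - 18225} = \frac{1}{777108}$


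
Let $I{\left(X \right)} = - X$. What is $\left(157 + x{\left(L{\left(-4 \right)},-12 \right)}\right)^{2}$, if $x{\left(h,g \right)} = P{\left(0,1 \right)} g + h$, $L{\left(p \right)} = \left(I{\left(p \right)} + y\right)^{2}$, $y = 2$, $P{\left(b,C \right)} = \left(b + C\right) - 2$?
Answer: $42025$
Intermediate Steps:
$P{\left(b,C \right)} = -2 + C + b$ ($P{\left(b,C \right)} = \left(C + b\right) - 2 = -2 + C + b$)
$L{\left(p \right)} = \left(2 - p\right)^{2}$ ($L{\left(p \right)} = \left(- p + 2\right)^{2} = \left(2 - p\right)^{2}$)
$x{\left(h,g \right)} = h - g$ ($x{\left(h,g \right)} = \left(-2 + 1 + 0\right) g + h = - g + h = h - g$)
$\left(157 + x{\left(L{\left(-4 \right)},-12 \right)}\right)^{2} = \left(157 - \left(-12 - \left(-2 - 4\right)^{2}\right)\right)^{2} = \left(157 + \left(\left(-6\right)^{2} + 12\right)\right)^{2} = \left(157 + \left(36 + 12\right)\right)^{2} = \left(157 + 48\right)^{2} = 205^{2} = 42025$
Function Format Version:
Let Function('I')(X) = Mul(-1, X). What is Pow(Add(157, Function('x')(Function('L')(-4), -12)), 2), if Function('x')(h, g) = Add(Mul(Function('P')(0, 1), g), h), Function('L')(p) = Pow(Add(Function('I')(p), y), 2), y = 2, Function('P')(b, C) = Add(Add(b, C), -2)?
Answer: 42025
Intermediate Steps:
Function('P')(b, C) = Add(-2, C, b) (Function('P')(b, C) = Add(Add(C, b), -2) = Add(-2, C, b))
Function('L')(p) = Pow(Add(2, Mul(-1, p)), 2) (Function('L')(p) = Pow(Add(Mul(-1, p), 2), 2) = Pow(Add(2, Mul(-1, p)), 2))
Function('x')(h, g) = Add(h, Mul(-1, g)) (Function('x')(h, g) = Add(Mul(Add(-2, 1, 0), g), h) = Add(Mul(-1, g), h) = Add(h, Mul(-1, g)))
Pow(Add(157, Function('x')(Function('L')(-4), -12)), 2) = Pow(Add(157, Add(Pow(Add(-2, -4), 2), Mul(-1, -12))), 2) = Pow(Add(157, Add(Pow(-6, 2), 12)), 2) = Pow(Add(157, Add(36, 12)), 2) = Pow(Add(157, 48), 2) = Pow(205, 2) = 42025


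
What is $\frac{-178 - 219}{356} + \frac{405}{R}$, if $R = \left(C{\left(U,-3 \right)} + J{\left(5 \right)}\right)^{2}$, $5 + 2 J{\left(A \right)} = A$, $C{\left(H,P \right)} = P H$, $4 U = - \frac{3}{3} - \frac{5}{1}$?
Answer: $\frac{6723}{356} \approx 18.885$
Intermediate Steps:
$U = - \frac{3}{2}$ ($U = \frac{- \frac{3}{3} - \frac{5}{1}}{4} = \frac{\left(-3\right) \frac{1}{3} - 5}{4} = \frac{-1 - 5}{4} = \frac{1}{4} \left(-6\right) = - \frac{3}{2} \approx -1.5$)
$C{\left(H,P \right)} = H P$
$J{\left(A \right)} = - \frac{5}{2} + \frac{A}{2}$
$R = \frac{81}{4}$ ($R = \left(\left(- \frac{3}{2}\right) \left(-3\right) + \left(- \frac{5}{2} + \frac{1}{2} \cdot 5\right)\right)^{2} = \left(\frac{9}{2} + \left(- \frac{5}{2} + \frac{5}{2}\right)\right)^{2} = \left(\frac{9}{2} + 0\right)^{2} = \left(\frac{9}{2}\right)^{2} = \frac{81}{4} \approx 20.25$)
$\frac{-178 - 219}{356} + \frac{405}{R} = \frac{-178 - 219}{356} + \frac{405}{\frac{81}{4}} = \left(-178 - 219\right) \frac{1}{356} + 405 \cdot \frac{4}{81} = \left(-397\right) \frac{1}{356} + 20 = - \frac{397}{356} + 20 = \frac{6723}{356}$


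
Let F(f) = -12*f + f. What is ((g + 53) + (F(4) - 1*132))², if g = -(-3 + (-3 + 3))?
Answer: 14400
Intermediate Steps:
g = 3 (g = -(-3 + 0) = -1*(-3) = 3)
F(f) = -11*f
((g + 53) + (F(4) - 1*132))² = ((3 + 53) + (-11*4 - 1*132))² = (56 + (-44 - 132))² = (56 - 176)² = (-120)² = 14400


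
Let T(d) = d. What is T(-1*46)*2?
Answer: -92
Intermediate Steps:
T(-1*46)*2 = -1*46*2 = -46*2 = -92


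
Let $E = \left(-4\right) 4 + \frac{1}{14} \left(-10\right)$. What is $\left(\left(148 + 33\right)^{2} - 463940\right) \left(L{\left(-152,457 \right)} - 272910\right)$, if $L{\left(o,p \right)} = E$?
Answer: $117680267739$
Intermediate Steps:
$E = - \frac{117}{7}$ ($E = -16 + \frac{1}{14} \left(-10\right) = -16 - \frac{5}{7} = - \frac{117}{7} \approx -16.714$)
$L{\left(o,p \right)} = - \frac{117}{7}$
$\left(\left(148 + 33\right)^{2} - 463940\right) \left(L{\left(-152,457 \right)} - 272910\right) = \left(\left(148 + 33\right)^{2} - 463940\right) \left(- \frac{117}{7} - 272910\right) = \left(181^{2} - 463940\right) \left(- \frac{117}{7} - 272910\right) = \left(32761 - 463940\right) \left(- \frac{1910487}{7}\right) = \left(-431179\right) \left(- \frac{1910487}{7}\right) = 117680267739$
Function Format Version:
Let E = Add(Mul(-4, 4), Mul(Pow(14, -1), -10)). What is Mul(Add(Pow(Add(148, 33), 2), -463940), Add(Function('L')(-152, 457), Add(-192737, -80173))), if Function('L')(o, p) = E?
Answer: 117680267739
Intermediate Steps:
E = Rational(-117, 7) (E = Add(-16, Mul(Rational(1, 14), -10)) = Add(-16, Rational(-5, 7)) = Rational(-117, 7) ≈ -16.714)
Function('L')(o, p) = Rational(-117, 7)
Mul(Add(Pow(Add(148, 33), 2), -463940), Add(Function('L')(-152, 457), Add(-192737, -80173))) = Mul(Add(Pow(Add(148, 33), 2), -463940), Add(Rational(-117, 7), Add(-192737, -80173))) = Mul(Add(Pow(181, 2), -463940), Add(Rational(-117, 7), -272910)) = Mul(Add(32761, -463940), Rational(-1910487, 7)) = Mul(-431179, Rational(-1910487, 7)) = 117680267739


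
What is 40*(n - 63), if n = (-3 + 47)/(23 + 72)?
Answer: -47528/19 ≈ -2501.5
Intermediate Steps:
n = 44/95 ≈ 0.46316
40*(n - 63) = 40*(44/95 - 63) = 40*(-5941/95) = -47528/19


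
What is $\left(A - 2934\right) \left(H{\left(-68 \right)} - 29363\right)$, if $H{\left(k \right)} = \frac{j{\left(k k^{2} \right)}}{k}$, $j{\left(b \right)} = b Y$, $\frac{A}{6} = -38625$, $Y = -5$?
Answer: $12316920372$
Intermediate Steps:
$A = -231750$ ($A = 6 \left(-38625\right) = -231750$)
$j{\left(b \right)} = - 5 b$ ($j{\left(b \right)} = b \left(-5\right) = - 5 b$)
$H{\left(k \right)} = - 5 k^{2}$ ($H{\left(k \right)} = \frac{\left(-5\right) k k^{2}}{k} = \frac{\left(-5\right) k^{3}}{k} = - 5 k^{2}$)
$\left(A - 2934\right) \left(H{\left(-68 \right)} - 29363\right) = \left(-231750 - 2934\right) \left(- 5 \left(-68\right)^{2} - 29363\right) = - 234684 \left(\left(-5\right) 4624 - 29363\right) = - 234684 \left(-23120 - 29363\right) = \left(-234684\right) \left(-52483\right) = 12316920372$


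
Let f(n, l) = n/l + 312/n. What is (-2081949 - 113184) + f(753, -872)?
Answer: -480453248291/218872 ≈ -2.1951e+6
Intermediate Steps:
f(n, l) = 312/n + n/l
(-2081949 - 113184) + f(753, -872) = (-2081949 - 113184) + (312/753 + 753/(-872)) = -2195133 + (312*(1/753) + 753*(-1/872)) = -2195133 + (104/251 - 753/872) = -2195133 - 98315/218872 = -480453248291/218872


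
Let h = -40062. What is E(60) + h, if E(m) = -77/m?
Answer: -2403797/60 ≈ -40063.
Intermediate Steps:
E(60) + h = -77/60 - 40062 = -2403797/60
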